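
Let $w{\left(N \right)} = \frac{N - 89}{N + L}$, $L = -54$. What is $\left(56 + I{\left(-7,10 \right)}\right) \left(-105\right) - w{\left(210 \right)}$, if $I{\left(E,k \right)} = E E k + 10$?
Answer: $- \frac{9107401}{156} \approx -58381.0$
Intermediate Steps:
$I{\left(E,k \right)} = 10 + k E^{2}$ ($I{\left(E,k \right)} = E^{2} k + 10 = k E^{2} + 10 = 10 + k E^{2}$)
$w{\left(N \right)} = \frac{-89 + N}{-54 + N}$ ($w{\left(N \right)} = \frac{N - 89}{N - 54} = \frac{-89 + N}{-54 + N}$)
$\left(56 + I{\left(-7,10 \right)}\right) \left(-105\right) - w{\left(210 \right)} = \left(56 + \left(10 + 10 \left(-7\right)^{2}\right)\right) \left(-105\right) - \frac{-89 + 210}{-54 + 210} = \left(56 + \left(10 + 10 \cdot 49\right)\right) \left(-105\right) - \frac{1}{156} \cdot 121 = \left(56 + \left(10 + 490\right)\right) \left(-105\right) - \frac{1}{156} \cdot 121 = \left(56 + 500\right) \left(-105\right) - \frac{121}{156} = 556 \left(-105\right) - \frac{121}{156} = -58380 - \frac{121}{156} = - \frac{9107401}{156}$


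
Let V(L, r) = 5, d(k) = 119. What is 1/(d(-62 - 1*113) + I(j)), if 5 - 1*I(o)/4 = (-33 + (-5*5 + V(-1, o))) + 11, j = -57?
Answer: 1/307 ≈ 0.0032573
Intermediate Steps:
I(o) = 188 (I(o) = 20 - 4*((-33 + (-5*5 + 5)) + 11) = 20 - 4*((-33 + (-25 + 5)) + 11) = 20 - 4*((-33 - 20) + 11) = 20 - 4*(-53 + 11) = 20 - 4*(-42) = 20 + 168 = 188)
1/(d(-62 - 1*113) + I(j)) = 1/(119 + 188) = 1/307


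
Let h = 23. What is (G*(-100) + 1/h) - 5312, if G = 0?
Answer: -122175/23 ≈ -5312.0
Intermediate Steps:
(G*(-100) + 1/h) - 5312 = (0*(-100) + 1/23) - 5312 = (0 + 1/23) - 5312 = 1/23 - 5312 = -122175/23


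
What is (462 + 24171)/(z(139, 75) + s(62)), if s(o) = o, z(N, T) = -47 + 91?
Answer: 24633/106 ≈ 232.39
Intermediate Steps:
z(N, T) = 44
(462 + 24171)/(z(139, 75) + s(62)) = (462 + 24171)/(44 + 62) = 24633/106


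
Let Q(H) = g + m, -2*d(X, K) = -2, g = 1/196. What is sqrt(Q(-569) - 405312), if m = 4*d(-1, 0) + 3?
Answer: I*sqrt(79439779)/14 ≈ 636.64*I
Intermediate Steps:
g = 1/196 ≈ 0.0051020
d(X, K) = 1 (d(X, K) = -1/2*(-2) = 1)
m = 7 (m = 4*1 + 3 = 4 + 3 = 7)
Q(H) = 1373/196 (Q(H) = 1/196 + 7 = 1373/196)
sqrt(Q(-569) - 405312) = sqrt(1373/196 - 405312) = sqrt(-79439779/196) = I*sqrt(79439779)/14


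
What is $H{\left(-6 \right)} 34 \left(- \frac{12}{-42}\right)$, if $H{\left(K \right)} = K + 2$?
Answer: $- \frac{272}{7} \approx -38.857$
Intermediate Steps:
$H{\left(K \right)} = 2 + K$
$H{\left(-6 \right)} 34 \left(- \frac{12}{-42}\right) = \left(2 - 6\right) 34 \left(- \frac{12}{-42}\right) = \left(-4\right) 34 \left(\left(-12\right) \left(- \frac{1}{42}\right)\right) = \left(-136\right) \frac{2}{7} = - \frac{272}{7}$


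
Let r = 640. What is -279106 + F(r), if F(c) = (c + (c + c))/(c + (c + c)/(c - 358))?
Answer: -39632629/142 ≈ -2.7910e+5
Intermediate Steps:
F(c) = 3*c/(c + 2*c/(-358 + c)) (F(c) = (c + 2*c)/(c + (2*c)/(-358 + c)) = (3*c)/(c + 2*c/(-358 + c)) = 3*c/(c + 2*c/(-358 + c)))
-279106 + F(r) = -279106 + 3*(-358 + 640)/(-356 + 640) = -279106 + 3*282/284 = -279106 + 3*(1/284)*282 = -279106 + 423/142 = -39632629/142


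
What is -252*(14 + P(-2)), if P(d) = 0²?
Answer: -3528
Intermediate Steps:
P(d) = 0
-252*(14 + P(-2)) = -252*(14 + 0) = -252*14 = -3528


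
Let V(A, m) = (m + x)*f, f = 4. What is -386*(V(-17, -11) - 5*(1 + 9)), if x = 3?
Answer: 31652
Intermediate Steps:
V(A, m) = 12 + 4*m (V(A, m) = (m + 3)*4 = (3 + m)*4 = 12 + 4*m)
-386*(V(-17, -11) - 5*(1 + 9)) = -386*((12 + 4*(-11)) - 5*(1 + 9)) = -386*((12 - 44) - 5*10) = -386*(-32 - 50) = -386*(-82) = 31652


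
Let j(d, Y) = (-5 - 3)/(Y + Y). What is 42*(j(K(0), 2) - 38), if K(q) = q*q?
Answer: -1680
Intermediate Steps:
K(q) = q²
j(d, Y) = -4/Y (j(d, Y) = -8*1/(2*Y) = -4/Y)
42*(j(K(0), 2) - 38) = 42*(-4/2 - 38) = 42*(-4*½ - 38) = 42*(-2 - 38) = 42*(-40) = -1680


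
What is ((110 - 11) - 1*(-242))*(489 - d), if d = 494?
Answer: -1705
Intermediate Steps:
((110 - 11) - 1*(-242))*(489 - d) = ((110 - 11) - 1*(-242))*(489 - 1*494) = (99 + 242)*(489 - 494) = 341*(-5) = -1705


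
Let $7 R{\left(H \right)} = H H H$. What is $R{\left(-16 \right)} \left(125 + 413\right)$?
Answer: $- \frac{2203648}{7} \approx -3.1481 \cdot 10^{5}$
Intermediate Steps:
$R{\left(H \right)} = \frac{H^{3}}{7}$ ($R{\left(H \right)} = \frac{H H H}{7} = \frac{H^{2} H}{7} = \frac{H^{3}}{7}$)
$R{\left(-16 \right)} \left(125 + 413\right) = \frac{\left(-16\right)^{3}}{7} \left(125 + 413\right) = \frac{1}{7} \left(-4096\right) 538 = \left(- \frac{4096}{7}\right) 538 = - \frac{2203648}{7}$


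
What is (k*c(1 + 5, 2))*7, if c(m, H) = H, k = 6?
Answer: 84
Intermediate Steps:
(k*c(1 + 5, 2))*7 = (6*2)*7 = 12*7 = 84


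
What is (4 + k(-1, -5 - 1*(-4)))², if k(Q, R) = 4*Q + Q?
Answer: 1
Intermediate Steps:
k(Q, R) = 5*Q
(4 + k(-1, -5 - 1*(-4)))² = (4 + 5*(-1))² = (4 - 5)² = (-1)² = 1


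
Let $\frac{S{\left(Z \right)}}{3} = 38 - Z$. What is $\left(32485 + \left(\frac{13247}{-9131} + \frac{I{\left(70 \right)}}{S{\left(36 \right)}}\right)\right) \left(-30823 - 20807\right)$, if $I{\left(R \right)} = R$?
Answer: $- \frac{15319334337290}{9131} \approx -1.6777 \cdot 10^{9}$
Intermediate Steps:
$S{\left(Z \right)} = 114 - 3 Z$ ($S{\left(Z \right)} = 3 \left(38 - Z\right) = 114 - 3 Z$)
$\left(32485 + \left(\frac{13247}{-9131} + \frac{I{\left(70 \right)}}{S{\left(36 \right)}}\right)\right) \left(-30823 - 20807\right) = \left(32485 + \left(\frac{13247}{-9131} + \frac{70}{114 - 108}\right)\right) \left(-30823 - 20807\right) = \left(32485 + \left(13247 \left(- \frac{1}{9131}\right) + \frac{70}{114 - 108}\right)\right) \left(-51630\right) = \left(32485 - \left(\frac{13247}{9131} - \frac{70}{6}\right)\right) \left(-51630\right) = \left(32485 + \left(- \frac{13247}{9131} + 70 \cdot \frac{1}{6}\right)\right) \left(-51630\right) = \left(32485 + \left(- \frac{13247}{9131} + \frac{35}{3}\right)\right) \left(-51630\right) = \left(32485 + \frac{279844}{27393}\right) \left(-51630\right) = \frac{890141449}{27393} \left(-51630\right) = - \frac{15319334337290}{9131}$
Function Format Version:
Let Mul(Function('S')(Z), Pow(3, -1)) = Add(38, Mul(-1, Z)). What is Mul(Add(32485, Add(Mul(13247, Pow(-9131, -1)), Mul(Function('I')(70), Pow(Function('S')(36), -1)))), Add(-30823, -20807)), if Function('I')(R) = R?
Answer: Rational(-15319334337290, 9131) ≈ -1.6777e+9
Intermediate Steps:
Function('S')(Z) = Add(114, Mul(-3, Z)) (Function('S')(Z) = Mul(3, Add(38, Mul(-1, Z))) = Add(114, Mul(-3, Z)))
Mul(Add(32485, Add(Mul(13247, Pow(-9131, -1)), Mul(Function('I')(70), Pow(Function('S')(36), -1)))), Add(-30823, -20807)) = Mul(Add(32485, Add(Mul(13247, Pow(-9131, -1)), Mul(70, Pow(Add(114, Mul(-3, 36)), -1)))), Add(-30823, -20807)) = Mul(Add(32485, Add(Mul(13247, Rational(-1, 9131)), Mul(70, Pow(Add(114, -108), -1)))), -51630) = Mul(Add(32485, Add(Rational(-13247, 9131), Mul(70, Pow(6, -1)))), -51630) = Mul(Add(32485, Add(Rational(-13247, 9131), Mul(70, Rational(1, 6)))), -51630) = Mul(Add(32485, Add(Rational(-13247, 9131), Rational(35, 3))), -51630) = Mul(Add(32485, Rational(279844, 27393)), -51630) = Mul(Rational(890141449, 27393), -51630) = Rational(-15319334337290, 9131)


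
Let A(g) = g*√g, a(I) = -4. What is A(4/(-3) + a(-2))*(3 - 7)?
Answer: 256*I*√3/9 ≈ 49.267*I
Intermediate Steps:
A(g) = g^(3/2)
A(4/(-3) + a(-2))*(3 - 7) = (4/(-3) - 4)^(3/2)*(3 - 7) = (-⅓*4 - 4)^(3/2)*(-4) = (-4/3 - 4)^(3/2)*(-4) = (-16/3)^(3/2)*(-4) = -64*I*√3/9*(-4) = 256*I*√3/9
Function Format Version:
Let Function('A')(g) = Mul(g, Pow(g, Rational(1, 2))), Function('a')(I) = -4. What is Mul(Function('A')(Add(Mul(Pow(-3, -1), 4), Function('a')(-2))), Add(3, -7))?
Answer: Mul(Rational(256, 9), I, Pow(3, Rational(1, 2))) ≈ Mul(49.267, I)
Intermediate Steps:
Function('A')(g) = Pow(g, Rational(3, 2))
Mul(Function('A')(Add(Mul(Pow(-3, -1), 4), Function('a')(-2))), Add(3, -7)) = Mul(Pow(Add(Mul(Pow(-3, -1), 4), -4), Rational(3, 2)), Add(3, -7)) = Mul(Pow(Add(Mul(Rational(-1, 3), 4), -4), Rational(3, 2)), -4) = Mul(Pow(Add(Rational(-4, 3), -4), Rational(3, 2)), -4) = Mul(Pow(Rational(-16, 3), Rational(3, 2)), -4) = Mul(Mul(Rational(-64, 9), I, Pow(3, Rational(1, 2))), -4) = Mul(Rational(256, 9), I, Pow(3, Rational(1, 2)))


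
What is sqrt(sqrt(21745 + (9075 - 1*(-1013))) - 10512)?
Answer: 3*sqrt(-1168 + sqrt(393)) ≈ 101.65*I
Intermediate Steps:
sqrt(sqrt(21745 + (9075 - 1*(-1013))) - 10512) = sqrt(sqrt(21745 + (9075 + 1013)) - 10512) = sqrt(sqrt(21745 + 10088) - 10512) = sqrt(sqrt(31833) - 10512) = sqrt(9*sqrt(393) - 10512) = sqrt(-10512 + 9*sqrt(393))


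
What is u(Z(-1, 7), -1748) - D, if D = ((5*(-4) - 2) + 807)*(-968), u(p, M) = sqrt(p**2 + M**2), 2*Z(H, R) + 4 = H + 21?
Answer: 759880 + 4*sqrt(190973) ≈ 7.6163e+5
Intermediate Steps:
Z(H, R) = 17/2 + H/2 (Z(H, R) = -2 + (H + 21)/2 = -2 + (21 + H)/2 = -2 + (21/2 + H/2) = 17/2 + H/2)
u(p, M) = sqrt(M**2 + p**2)
D = -759880 (D = ((-20 - 2) + 807)*(-968) = (-22 + 807)*(-968) = 785*(-968) = -759880)
u(Z(-1, 7), -1748) - D = sqrt((-1748)**2 + (17/2 + (1/2)*(-1))**2) - 1*(-759880) = sqrt(3055504 + (17/2 - 1/2)**2) + 759880 = sqrt(3055504 + 8**2) + 759880 = sqrt(3055504 + 64) + 759880 = sqrt(3055568) + 759880 = 4*sqrt(190973) + 759880 = 759880 + 4*sqrt(190973)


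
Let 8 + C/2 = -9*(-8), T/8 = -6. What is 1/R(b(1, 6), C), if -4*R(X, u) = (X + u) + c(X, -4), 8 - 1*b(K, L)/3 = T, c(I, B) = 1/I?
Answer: -672/49729 ≈ -0.013513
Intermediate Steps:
T = -48 (T = 8*(-6) = -48)
b(K, L) = 168 (b(K, L) = 24 - 3*(-48) = 24 + 144 = 168)
C = 128 (C = -16 + 2*(-9*(-8)) = -16 + 2*72 = -16 + 144 = 128)
R(X, u) = -X/4 - u/4 - 1/(4*X) (R(X, u) = -((X + u) + 1/X)/4 = -(X + u + 1/X)/4 = -X/4 - u/4 - 1/(4*X))
1/R(b(1, 6), C) = 1/((¼)*(-1 + 168*(-1*168 - 1*128))/168) = 1/((¼)*(1/168)*(-1 + 168*(-168 - 128))) = 1/((¼)*(1/168)*(-1 + 168*(-296))) = 1/((¼)*(1/168)*(-1 - 49728)) = 1/((¼)*(1/168)*(-49729)) = 1/(-49729/672) = -672/49729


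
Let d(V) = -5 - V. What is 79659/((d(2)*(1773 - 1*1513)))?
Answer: -79659/1820 ≈ -43.769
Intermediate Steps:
79659/((d(2)*(1773 - 1*1513))) = 79659/(((-5 - 1*2)*(1773 - 1*1513))) = 79659/(((-5 - 2)*(1773 - 1513))) = 79659/((-7*260)) = 79659/(-1820) = 79659*(-1/1820) = -79659/1820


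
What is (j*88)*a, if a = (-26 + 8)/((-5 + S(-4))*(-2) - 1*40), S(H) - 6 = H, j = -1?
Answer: -792/17 ≈ -46.588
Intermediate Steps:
S(H) = 6 + H
a = 9/17 (a = (-26 + 8)/((-5 + (6 - 4))*(-2) - 1*40) = -18/((-5 + 2)*(-2) - 40) = -18/(-3*(-2) - 40) = -18/(6 - 40) = -18/(-34) = -18*(-1/34) = 9/17 ≈ 0.52941)
(j*88)*a = -1*88*(9/17) = -88*9/17 = -792/17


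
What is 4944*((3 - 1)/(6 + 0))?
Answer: 1648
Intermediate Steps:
4944*((3 - 1)/(6 + 0)) = 4944*(2/6) = 4944*(2*(⅙)) = 4944*(⅓) = 1648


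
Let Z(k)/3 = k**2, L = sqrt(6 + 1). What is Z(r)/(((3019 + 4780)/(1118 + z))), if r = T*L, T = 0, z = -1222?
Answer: 0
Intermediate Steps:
L = sqrt(7) ≈ 2.6458
r = 0 (r = 0*sqrt(7) = 0)
Z(k) = 3*k**2
Z(r)/(((3019 + 4780)/(1118 + z))) = (3*0**2)/(((3019 + 4780)/(1118 - 1222))) = (3*0)/((7799/(-104))) = 0/((7799*(-1/104))) = 0/(-7799/104) = 0*(-104/7799) = 0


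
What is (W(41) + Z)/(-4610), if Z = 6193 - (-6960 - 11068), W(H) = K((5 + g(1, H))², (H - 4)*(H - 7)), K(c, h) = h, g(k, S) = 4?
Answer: -25479/4610 ≈ -5.5269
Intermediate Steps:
W(H) = (-7 + H)*(-4 + H) (W(H) = (H - 4)*(H - 7) = (-4 + H)*(-7 + H) = (-7 + H)*(-4 + H))
Z = 24221 (Z = 6193 - 1*(-18028) = 6193 + 18028 = 24221)
(W(41) + Z)/(-4610) = ((28 + 41² - 11*41) + 24221)/(-4610) = ((28 + 1681 - 451) + 24221)*(-1/4610) = (1258 + 24221)*(-1/4610) = 25479*(-1/4610) = -25479/4610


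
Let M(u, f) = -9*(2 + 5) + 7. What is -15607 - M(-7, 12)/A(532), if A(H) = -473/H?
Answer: -7411903/473 ≈ -15670.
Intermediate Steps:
M(u, f) = -56 (M(u, f) = -9*7 + 7 = -63 + 7 = -56)
-15607 - M(-7, 12)/A(532) = -15607 - (-56)/((-473/532)) = -15607 - (-56)/((-473*1/532)) = -15607 - (-56)/(-473/532) = -15607 - (-56)*(-532)/473 = -15607 - 1*29792/473 = -15607 - 29792/473 = -7411903/473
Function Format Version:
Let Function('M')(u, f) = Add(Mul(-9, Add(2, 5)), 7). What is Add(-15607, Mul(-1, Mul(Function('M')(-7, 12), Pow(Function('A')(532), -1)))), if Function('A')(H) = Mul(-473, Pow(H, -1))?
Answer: Rational(-7411903, 473) ≈ -15670.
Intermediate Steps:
Function('M')(u, f) = -56 (Function('M')(u, f) = Add(Mul(-9, 7), 7) = Add(-63, 7) = -56)
Add(-15607, Mul(-1, Mul(Function('M')(-7, 12), Pow(Function('A')(532), -1)))) = Add(-15607, Mul(-1, Mul(-56, Pow(Mul(-473, Pow(532, -1)), -1)))) = Add(-15607, Mul(-1, Mul(-56, Pow(Mul(-473, Rational(1, 532)), -1)))) = Add(-15607, Mul(-1, Mul(-56, Pow(Rational(-473, 532), -1)))) = Add(-15607, Mul(-1, Mul(-56, Rational(-532, 473)))) = Add(-15607, Mul(-1, Rational(29792, 473))) = Add(-15607, Rational(-29792, 473)) = Rational(-7411903, 473)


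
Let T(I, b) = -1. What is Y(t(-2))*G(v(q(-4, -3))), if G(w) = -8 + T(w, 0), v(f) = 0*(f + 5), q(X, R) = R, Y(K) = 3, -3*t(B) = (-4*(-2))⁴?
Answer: -27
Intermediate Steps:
t(B) = -4096/3 (t(B) = -(-4*(-2))⁴/3 = -⅓*8⁴ = -⅓*4096 = -4096/3)
v(f) = 0 (v(f) = 0*(5 + f) = 0)
G(w) = -9 (G(w) = -8 - 1 = -9)
Y(t(-2))*G(v(q(-4, -3))) = 3*(-9) = -27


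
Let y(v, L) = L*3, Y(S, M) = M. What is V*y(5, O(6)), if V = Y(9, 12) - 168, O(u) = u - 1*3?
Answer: -1404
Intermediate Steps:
O(u) = -3 + u (O(u) = u - 3 = -3 + u)
y(v, L) = 3*L
V = -156 (V = 12 - 168 = -156)
V*y(5, O(6)) = -468*(-3 + 6) = -468*3 = -156*9 = -1404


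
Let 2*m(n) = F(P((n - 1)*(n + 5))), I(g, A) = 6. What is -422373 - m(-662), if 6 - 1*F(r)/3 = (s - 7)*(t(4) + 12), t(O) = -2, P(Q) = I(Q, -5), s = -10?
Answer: -422637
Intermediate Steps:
P(Q) = 6
F(r) = 528 (F(r) = 18 - 3*(-10 - 7)*(-2 + 12) = 18 - (-51)*10 = 18 - 3*(-170) = 18 + 510 = 528)
m(n) = 264 (m(n) = (½)*528 = 264)
-422373 - m(-662) = -422373 - 1*264 = -422373 - 264 = -422637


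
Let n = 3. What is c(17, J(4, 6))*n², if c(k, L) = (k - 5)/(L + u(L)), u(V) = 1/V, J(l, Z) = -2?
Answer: -216/5 ≈ -43.200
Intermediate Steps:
c(k, L) = (-5 + k)/(L + 1/L) (c(k, L) = (k - 5)/(L + 1/L) = (-5 + k)/(L + 1/L))
c(17, J(4, 6))*n² = -2*(-5 + 17)/(1 + (-2)²)*3² = -2*12/(1 + 4)*9 = -2*12/5*9 = -2*⅕*12*9 = -24/5*9 = -216/5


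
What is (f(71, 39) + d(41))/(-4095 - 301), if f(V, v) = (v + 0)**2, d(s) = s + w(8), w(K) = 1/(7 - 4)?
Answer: -4687/13188 ≈ -0.35540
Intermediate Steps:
w(K) = 1/3
d(s) = 1/3 + s (d(s) = s + 1/3 = 1/3 + s)
f(V, v) = v**2
(f(71, 39) + d(41))/(-4095 - 301) = (39**2 + (1/3 + 41))/(-4095 - 301) = (1521 + 124/3)/(-4396) = (4687/3)*(-1/4396) = -4687/13188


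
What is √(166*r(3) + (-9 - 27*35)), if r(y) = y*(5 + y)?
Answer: √3030 ≈ 55.045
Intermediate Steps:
√(166*r(3) + (-9 - 27*35)) = √(166*(3*(5 + 3)) + (-9 - 27*35)) = √(166*(3*8) + (-9 - 945)) = √(166*24 - 954) = √(3984 - 954) = √3030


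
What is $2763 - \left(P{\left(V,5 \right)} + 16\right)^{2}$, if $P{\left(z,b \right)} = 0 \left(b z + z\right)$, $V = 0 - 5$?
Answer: $2507$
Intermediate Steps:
$V = -5$
$P{\left(z,b \right)} = 0$ ($P{\left(z,b \right)} = 0 \left(z + b z\right) = 0$)
$2763 - \left(P{\left(V,5 \right)} + 16\right)^{2} = 2763 - \left(0 + 16\right)^{2} = 2763 - 16^{2} = 2763 - 256 = 2507$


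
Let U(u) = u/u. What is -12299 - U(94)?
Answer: -12300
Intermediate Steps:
U(u) = 1
-12299 - U(94) = -12299 - 1*1 = -12299 - 1 = -12300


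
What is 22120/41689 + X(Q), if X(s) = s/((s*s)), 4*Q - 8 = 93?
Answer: 2400876/4210589 ≈ 0.57020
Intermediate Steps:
Q = 101/4 (Q = 2 + (1/4)*93 = 2 + 93/4 = 101/4 ≈ 25.250)
X(s) = 1/s (X(s) = s/(s**2) = s/s**2 = 1/s)
22120/41689 + X(Q) = 22120/41689 + 1/(101/4) = 22120*(1/41689) + 4/101 = 22120/41689 + 4/101 = 2400876/4210589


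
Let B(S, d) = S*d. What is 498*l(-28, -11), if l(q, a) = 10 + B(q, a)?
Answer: 158364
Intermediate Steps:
l(q, a) = 10 + a*q (l(q, a) = 10 + q*a = 10 + a*q)
498*l(-28, -11) = 498*(10 - 11*(-28)) = 498*(10 + 308) = 498*318 = 158364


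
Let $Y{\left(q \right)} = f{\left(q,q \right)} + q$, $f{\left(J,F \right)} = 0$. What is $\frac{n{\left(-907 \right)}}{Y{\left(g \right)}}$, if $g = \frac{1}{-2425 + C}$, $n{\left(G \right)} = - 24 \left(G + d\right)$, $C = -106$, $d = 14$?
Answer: $-54244392$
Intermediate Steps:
$n{\left(G \right)} = -336 - 24 G$ ($n{\left(G \right)} = - 24 \left(G + 14\right) = - 24 \left(14 + G\right) = -336 - 24 G$)
$g = - \frac{1}{2531}$ ($g = \frac{1}{-2425 - 106} = \frac{1}{-2531} = - \frac{1}{2531} \approx -0.0003951$)
$Y{\left(q \right)} = q$ ($Y{\left(q \right)} = 0 + q = q$)
$\frac{n{\left(-907 \right)}}{Y{\left(g \right)}} = \frac{-336 - -21768}{- \frac{1}{2531}} = \left(-336 + 21768\right) \left(-2531\right) = 21432 \left(-2531\right) = -54244392$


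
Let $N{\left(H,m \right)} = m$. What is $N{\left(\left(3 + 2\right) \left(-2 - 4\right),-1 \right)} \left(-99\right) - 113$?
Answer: $-14$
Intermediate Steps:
$N{\left(\left(3 + 2\right) \left(-2 - 4\right),-1 \right)} \left(-99\right) - 113 = \left(-1\right) \left(-99\right) - 113 = 99 - 113 = -14$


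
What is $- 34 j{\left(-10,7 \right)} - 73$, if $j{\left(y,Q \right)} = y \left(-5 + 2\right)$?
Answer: $-1093$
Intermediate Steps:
$j{\left(y,Q \right)} = - 3 y$ ($j{\left(y,Q \right)} = y \left(-3\right) = - 3 y$)
$- 34 j{\left(-10,7 \right)} - 73 = - 34 \left(\left(-3\right) \left(-10\right)\right) - 73 = \left(-34\right) 30 - 73 = -1020 - 73 = -1093$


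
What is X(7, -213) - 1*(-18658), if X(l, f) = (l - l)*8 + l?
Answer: 18665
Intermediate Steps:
X(l, f) = l (X(l, f) = 0*8 + l = 0 + l = l)
X(7, -213) - 1*(-18658) = 7 - 1*(-18658) = 7 + 18658 = 18665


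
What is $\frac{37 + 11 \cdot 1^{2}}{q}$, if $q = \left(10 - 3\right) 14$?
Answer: $\frac{24}{49} \approx 0.4898$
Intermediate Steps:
$q = 98$ ($q = \left(10 - 3\right) 14 = 7 \cdot 14 = 98$)
$\frac{37 + 11 \cdot 1^{2}}{q} = \frac{37 + 11 \cdot 1^{2}}{98} = \left(37 + 11 \cdot 1\right) \frac{1}{98} = \left(37 + 11\right) \frac{1}{98} = 48 \cdot \frac{1}{98} = \frac{24}{49}$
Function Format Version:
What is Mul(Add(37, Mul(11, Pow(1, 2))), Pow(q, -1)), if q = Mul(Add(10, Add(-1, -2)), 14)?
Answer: Rational(24, 49) ≈ 0.48980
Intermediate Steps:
q = 98 (q = Mul(Add(10, -3), 14) = Mul(7, 14) = 98)
Mul(Add(37, Mul(11, Pow(1, 2))), Pow(q, -1)) = Mul(Add(37, Mul(11, Pow(1, 2))), Pow(98, -1)) = Mul(Add(37, Mul(11, 1)), Rational(1, 98)) = Mul(Add(37, 11), Rational(1, 98)) = Mul(48, Rational(1, 98)) = Rational(24, 49)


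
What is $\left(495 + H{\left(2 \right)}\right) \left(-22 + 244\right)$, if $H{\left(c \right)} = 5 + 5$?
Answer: $112110$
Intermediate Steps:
$H{\left(c \right)} = 10$
$\left(495 + H{\left(2 \right)}\right) \left(-22 + 244\right) = \left(495 + 10\right) \left(-22 + 244\right) = 505 \cdot 222 = 112110$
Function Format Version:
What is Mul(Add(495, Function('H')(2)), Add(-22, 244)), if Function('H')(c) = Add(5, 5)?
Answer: 112110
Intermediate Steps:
Function('H')(c) = 10
Mul(Add(495, Function('H')(2)), Add(-22, 244)) = Mul(Add(495, 10), Add(-22, 244)) = Mul(505, 222) = 112110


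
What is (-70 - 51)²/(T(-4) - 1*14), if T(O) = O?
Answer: -14641/18 ≈ -813.39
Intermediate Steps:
(-70 - 51)²/(T(-4) - 1*14) = (-70 - 51)²/(-4 - 1*14) = (-121)²/(-4 - 14) = 14641/(-18) = 14641*(-1/18) = -14641/18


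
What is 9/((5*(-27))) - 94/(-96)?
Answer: 73/80 ≈ 0.91250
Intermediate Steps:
9/((5*(-27))) - 94/(-96) = 9/(-135) - 94*(-1/96) = 9*(-1/135) + 47/48 = -1/15 + 47/48 = 73/80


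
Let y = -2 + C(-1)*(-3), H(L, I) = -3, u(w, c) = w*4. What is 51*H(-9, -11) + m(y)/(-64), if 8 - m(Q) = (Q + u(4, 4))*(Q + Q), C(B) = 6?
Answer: -1205/8 ≈ -150.63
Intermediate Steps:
u(w, c) = 4*w
y = -20 (y = -2 + 6*(-3) = -2 - 18 = -20)
m(Q) = 8 - 2*Q*(16 + Q) (m(Q) = 8 - (Q + 4*4)*(Q + Q) = 8 - (Q + 16)*2*Q = 8 - (16 + Q)*2*Q = 8 - 2*Q*(16 + Q))
51*H(-9, -11) + m(y)/(-64) = 51*(-3) + (8 - 32*(-20) - 2*(-20)²)/(-64) = -153 + (8 + 640 - 2*400)*(-1/64) = -153 + (8 + 640 - 800)*(-1/64) = -153 - 152*(-1/64) = -153 + 19/8 = -1205/8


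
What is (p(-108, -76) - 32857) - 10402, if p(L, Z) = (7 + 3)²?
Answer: -43159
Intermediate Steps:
p(L, Z) = 100 (p(L, Z) = 10² = 100)
(p(-108, -76) - 32857) - 10402 = (100 - 32857) - 10402 = -32757 - 10402 = -43159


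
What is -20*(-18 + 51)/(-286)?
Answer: 30/13 ≈ 2.3077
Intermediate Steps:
-20*(-18 + 51)/(-286) = -20*33*(-1/286) = -660*(-1/286) = 30/13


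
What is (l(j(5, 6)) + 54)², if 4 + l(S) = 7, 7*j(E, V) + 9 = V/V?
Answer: 3249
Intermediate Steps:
j(E, V) = -8/7 (j(E, V) = -9/7 + (V/V)/7 = -9/7 + (⅐)*1 = -9/7 + ⅐ = -8/7)
l(S) = 3 (l(S) = -4 + 7 = 3)
(l(j(5, 6)) + 54)² = (3 + 54)² = 57² = 3249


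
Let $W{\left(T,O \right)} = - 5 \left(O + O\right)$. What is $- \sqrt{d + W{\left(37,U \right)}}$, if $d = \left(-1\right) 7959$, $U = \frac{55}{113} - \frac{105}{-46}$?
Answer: $- \frac{2 i \sqrt{13487131046}}{2599} \approx - 89.368 i$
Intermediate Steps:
$U = \frac{14395}{5198}$ ($U = 55 \cdot \frac{1}{113} - - \frac{105}{46} = \frac{55}{113} + \frac{105}{46} = \frac{14395}{5198} \approx 2.7693$)
$W{\left(T,O \right)} = - 10 O$ ($W{\left(T,O \right)} = - 5 \cdot 2 O = - 10 O$)
$d = -7959$
$- \sqrt{d + W{\left(37,U \right)}} = - \sqrt{-7959 - \frac{71975}{2599}} = - \sqrt{- \frac{20757416}{2599}} = - \frac{2 i \sqrt{13487131046}}{2599}$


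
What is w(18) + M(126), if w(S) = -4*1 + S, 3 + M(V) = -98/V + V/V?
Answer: 101/9 ≈ 11.222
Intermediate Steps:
M(V) = -2 - 98/V (M(V) = -3 + (-98/V + V/V) = -3 + (-98/V + 1) = -3 + (1 - 98/V) = -2 - 98/V)
w(S) = -4 + S
w(18) + M(126) = (-4 + 18) + (-2 - 98/126) = 14 + (-2 - 98*1/126) = 14 + (-2 - 7/9) = 14 - 25/9 = 101/9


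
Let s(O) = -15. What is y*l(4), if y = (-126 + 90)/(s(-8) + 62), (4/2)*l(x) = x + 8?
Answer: -216/47 ≈ -4.5957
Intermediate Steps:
l(x) = 4 + x/2 (l(x) = (x + 8)/2 = (8 + x)/2 = 4 + x/2)
y = -36/47 (y = (-126 + 90)/(-15 + 62) = -36/47 ≈ -0.76596)
y*l(4) = -36*(4 + (½)*4)/47 = -36*(4 + 2)/47 = -36/47*6 = -216/47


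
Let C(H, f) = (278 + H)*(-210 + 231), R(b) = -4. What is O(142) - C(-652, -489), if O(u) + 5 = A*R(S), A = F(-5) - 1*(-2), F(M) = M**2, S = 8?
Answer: 7741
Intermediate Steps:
A = 27 (A = (-5)**2 - 1*(-2) = 25 + 2 = 27)
O(u) = -113 (O(u) = -5 + 27*(-4) = -5 - 108 = -113)
C(H, f) = 5838 + 21*H (C(H, f) = (278 + H)*21 = 5838 + 21*H)
O(142) - C(-652, -489) = -113 - (5838 + 21*(-652)) = -113 - (5838 - 13692) = -113 - 1*(-7854) = -113 + 7854 = 7741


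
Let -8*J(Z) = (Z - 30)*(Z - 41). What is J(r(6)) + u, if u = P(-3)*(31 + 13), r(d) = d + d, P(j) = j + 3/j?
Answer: -965/4 ≈ -241.25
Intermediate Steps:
r(d) = 2*d
J(Z) = -(-41 + Z)*(-30 + Z)/8 (J(Z) = -(Z - 30)*(Z - 41)/8 = -(-30 + Z)*(-41 + Z)/8 = -(-41 + Z)*(-30 + Z)/8)
u = -176 (u = (-3 + 3/(-3))*(31 + 13) = (-3 + 3*(-⅓))*44 = (-3 - 1)*44 = -4*44 = -176)
J(r(6)) + u = (-615/4 - (2*6)²/8 + 71*(2*6)/8) - 176 = (-615/4 - ⅛*12² + (71/8)*12) - 176 = (-615/4 - ⅛*144 + 213/2) - 176 = (-615/4 - 18 + 213/2) - 176 = -261/4 - 176 = -965/4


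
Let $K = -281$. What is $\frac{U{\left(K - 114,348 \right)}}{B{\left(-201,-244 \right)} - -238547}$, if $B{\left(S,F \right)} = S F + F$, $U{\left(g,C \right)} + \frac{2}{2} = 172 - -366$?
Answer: $\frac{537}{287347} \approx 0.0018688$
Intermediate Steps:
$U{\left(g,C \right)} = 537$ ($U{\left(g,C \right)} = -1 + \left(172 - -366\right) = -1 + \left(172 + 366\right) = -1 + 538 = 537$)
$B{\left(S,F \right)} = F + F S$ ($B{\left(S,F \right)} = F S + F = F + F S$)
$\frac{U{\left(K - 114,348 \right)}}{B{\left(-201,-244 \right)} - -238547} = \frac{537}{- 244 \left(1 - 201\right) - -238547} = \frac{537}{\left(-244\right) \left(-200\right) + 238547} = \frac{537}{48800 + 238547} = \frac{537}{287347}$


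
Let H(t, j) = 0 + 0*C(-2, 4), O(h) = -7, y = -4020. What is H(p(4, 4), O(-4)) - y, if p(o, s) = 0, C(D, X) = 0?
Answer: 4020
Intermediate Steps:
H(t, j) = 0 (H(t, j) = 0 + 0*0 = 0 + 0 = 0)
H(p(4, 4), O(-4)) - y = 0 - 1*(-4020) = 0 + 4020 = 4020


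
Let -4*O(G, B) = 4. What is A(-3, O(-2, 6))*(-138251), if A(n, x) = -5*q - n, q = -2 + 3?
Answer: 276502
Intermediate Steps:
O(G, B) = -1 (O(G, B) = -¼*4 = -1)
q = 1
A(n, x) = -5 - n (A(n, x) = -5*1 - n = -5 - n)
A(-3, O(-2, 6))*(-138251) = (-5 - 1*(-3))*(-138251) = (-5 + 3)*(-138251) = -2*(-138251) = 276502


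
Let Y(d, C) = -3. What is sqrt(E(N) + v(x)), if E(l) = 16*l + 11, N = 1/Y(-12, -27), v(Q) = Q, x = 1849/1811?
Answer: sqrt(197402622)/5433 ≈ 2.5860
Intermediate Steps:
x = 1849/1811 (x = 1849*(1/1811) = 1849/1811 ≈ 1.0210)
N = -1/3 (N = 1/(-3) = -1/3 ≈ -0.33333)
E(l) = 11 + 16*l
sqrt(E(N) + v(x)) = sqrt((11 + 16*(-1/3)) + 1849/1811) = sqrt((11 - 16/3) + 1849/1811) = sqrt(17/3 + 1849/1811) = sqrt(36334/5433) = sqrt(197402622)/5433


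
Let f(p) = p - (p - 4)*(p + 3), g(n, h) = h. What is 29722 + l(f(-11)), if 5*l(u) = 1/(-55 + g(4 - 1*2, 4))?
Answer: 7579109/255 ≈ 29722.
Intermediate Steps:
f(p) = p - (-4 + p)*(3 + p)
l(u) = -1/255 (l(u) = 1/(5*(-55 + 4)) = (1/5)/(-51) = (1/5)*(-1/51) = -1/255)
29722 + l(f(-11)) = 29722 - 1/255 = 7579109/255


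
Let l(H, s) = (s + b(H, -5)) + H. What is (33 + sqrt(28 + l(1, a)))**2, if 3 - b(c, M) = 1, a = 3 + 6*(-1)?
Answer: 1117 + 132*sqrt(7) ≈ 1466.2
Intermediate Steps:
a = -3 (a = 3 - 6 = -3)
b(c, M) = 2 (b(c, M) = 3 - 1*1 = 3 - 1 = 2)
l(H, s) = 2 + H + s (l(H, s) = (s + 2) + H = (2 + s) + H = 2 + H + s)
(33 + sqrt(28 + l(1, a)))**2 = (33 + sqrt(28 + (2 + 1 - 3)))**2 = (33 + sqrt(28 + 0))**2 = (33 + sqrt(28))**2 = (33 + 2*sqrt(7))**2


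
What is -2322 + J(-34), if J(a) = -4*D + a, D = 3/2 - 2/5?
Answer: -11802/5 ≈ -2360.4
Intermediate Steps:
D = 11/10 (D = 3*(½) - 2*⅕ = 3/2 - ⅖ = 11/10 ≈ 1.1000)
J(a) = -22/5 + a (J(a) = -4*11/10 + a = -22/5 + a)
-2322 + J(-34) = -2322 + (-22/5 - 34) = -2322 - 192/5 = -11802/5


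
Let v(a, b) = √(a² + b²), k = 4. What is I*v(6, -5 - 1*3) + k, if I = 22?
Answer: 224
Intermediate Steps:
I*v(6, -5 - 1*3) + k = 22*√(6² + (-5 - 1*3)²) + 4 = 22*√(36 + (-5 - 3)²) + 4 = 22*√(36 + (-8)²) + 4 = 22*√(36 + 64) + 4 = 22*√100 + 4 = 22*10 + 4 = 220 + 4 = 224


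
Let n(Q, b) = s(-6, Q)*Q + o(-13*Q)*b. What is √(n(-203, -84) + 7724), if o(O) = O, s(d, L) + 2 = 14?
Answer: 2*I*√54097 ≈ 465.18*I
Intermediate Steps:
s(d, L) = 12 (s(d, L) = -2 + 14 = 12)
n(Q, b) = 12*Q - 13*Q*b (n(Q, b) = 12*Q + (-13*Q)*b = 12*Q - 13*Q*b)
√(n(-203, -84) + 7724) = √(-203*(12 - 13*(-84)) + 7724) = √(-203*(12 + 1092) + 7724) = √(-203*1104 + 7724) = √(-224112 + 7724) = √(-216388) = 2*I*√54097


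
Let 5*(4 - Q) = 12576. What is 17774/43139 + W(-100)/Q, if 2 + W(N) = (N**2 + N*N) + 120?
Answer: -2058090833/270826642 ≈ -7.5993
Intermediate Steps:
W(N) = 118 + 2*N**2 (W(N) = -2 + ((N**2 + N*N) + 120) = -2 + ((N**2 + N**2) + 120) = -2 + (2*N**2 + 120) = -2 + (120 + 2*N**2) = 118 + 2*N**2)
Q = -12556/5 (Q = 4 - 1/5*12576 = 4 - 12576/5 = -12556/5 ≈ -2511.2)
17774/43139 + W(-100)/Q = 17774/43139 + (118 + 2*(-100)**2)/(-12556/5) = 17774*(1/43139) + (118 + 2*10000)*(-5/12556) = 17774/43139 + (118 + 20000)*(-5/12556) = 17774/43139 + 20118*(-5/12556) = 17774/43139 - 50295/6278 = -2058090833/270826642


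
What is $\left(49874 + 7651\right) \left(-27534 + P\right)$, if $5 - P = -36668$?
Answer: $525720975$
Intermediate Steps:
$P = 36673$ ($P = 5 - -36668 = 5 + 36668 = 36673$)
$\left(49874 + 7651\right) \left(-27534 + P\right) = \left(49874 + 7651\right) \left(-27534 + 36673\right) = 57525 \cdot 9139 = 525720975$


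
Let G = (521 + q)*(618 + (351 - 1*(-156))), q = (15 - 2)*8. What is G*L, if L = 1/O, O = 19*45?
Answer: 15625/19 ≈ 822.37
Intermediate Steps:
q = 104 (q = 13*8 = 104)
O = 855
L = 1/855 ≈ 0.0011696
G = 703125 (G = (521 + 104)*(618 + (351 - 1*(-156))) = 625*(618 + (351 + 156)) = 625*(618 + 507) = 625*1125 = 703125)
G*L = 703125*(1/855) = 15625/19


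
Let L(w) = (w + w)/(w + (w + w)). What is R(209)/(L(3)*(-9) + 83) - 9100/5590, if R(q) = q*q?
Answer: 170263/301 ≈ 565.66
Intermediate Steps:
R(q) = q²
L(w) = ⅔ (L(w) = (2*w)/(w + 2*w) = (2*w)/((3*w)) = (2*w)*(1/(3*w)) = ⅔)
R(209)/(L(3)*(-9) + 83) - 9100/5590 = 209²/((⅔)*(-9) + 83) - 9100/5590 = 43681/(-6 + 83) - 9100*1/5590 = 43681/77 - 70/43 = 43681*(1/77) - 70/43 = 3971/7 - 70/43 = 170263/301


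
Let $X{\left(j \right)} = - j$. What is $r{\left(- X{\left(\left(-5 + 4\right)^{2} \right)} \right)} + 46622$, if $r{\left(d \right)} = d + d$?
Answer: $46624$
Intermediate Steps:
$r{\left(d \right)} = 2 d$
$r{\left(- X{\left(\left(-5 + 4\right)^{2} \right)} \right)} + 46622 = 2 \left(- \left(-1\right) \left(-5 + 4\right)^{2}\right) + 46622 = 2 \left(- \left(-1\right) \left(-1\right)^{2}\right) + 46622 = 2 \left(- \left(-1\right) 1\right) + 46622 = 2 \left(\left(-1\right) \left(-1\right)\right) + 46622 = 2 \cdot 1 + 46622 = 2 + 46622 = 46624$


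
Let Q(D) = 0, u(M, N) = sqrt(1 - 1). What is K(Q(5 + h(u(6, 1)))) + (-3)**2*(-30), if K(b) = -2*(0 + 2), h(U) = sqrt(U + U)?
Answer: -274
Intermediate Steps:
u(M, N) = 0 (u(M, N) = sqrt(0) = 0)
h(U) = sqrt(2)*sqrt(U) (h(U) = sqrt(2*U) = sqrt(2)*sqrt(U))
K(b) = -4 (K(b) = -2*2 = -4)
K(Q(5 + h(u(6, 1)))) + (-3)**2*(-30) = -4 + (-3)**2*(-30) = -4 + 9*(-30) = -4 - 270 = -274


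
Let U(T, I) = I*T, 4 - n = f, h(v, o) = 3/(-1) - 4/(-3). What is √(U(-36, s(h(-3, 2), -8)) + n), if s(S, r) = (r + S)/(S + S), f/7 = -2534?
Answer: 2*√110235/5 ≈ 132.81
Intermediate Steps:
h(v, o) = -5/3 (h(v, o) = 3*(-1) - 4*(-⅓) = -3 + 4/3 = -5/3)
f = -17738 (f = 7*(-2534) = -17738)
n = 17742 (n = 4 - 1*(-17738) = 4 + 17738 = 17742)
s(S, r) = (S + r)/(2*S) (s(S, r) = (S + r)/((2*S)) = (S + r)*(1/(2*S)) = (S + r)/(2*S))
√(U(-36, s(h(-3, 2), -8)) + n) = √(((-5/3 - 8)/(2*(-5/3)))*(-36) + 17742) = √(((½)*(-⅗)*(-29/3))*(-36) + 17742) = √((29/10)*(-36) + 17742) = √(-522/5 + 17742) = √(88188/5) = 2*√110235/5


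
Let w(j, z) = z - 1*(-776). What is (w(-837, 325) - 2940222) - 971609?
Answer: -3910730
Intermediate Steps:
w(j, z) = 776 + z (w(j, z) = z + 776 = 776 + z)
(w(-837, 325) - 2940222) - 971609 = ((776 + 325) - 2940222) - 971609 = (1101 - 2940222) - 971609 = -2939121 - 971609 = -3910730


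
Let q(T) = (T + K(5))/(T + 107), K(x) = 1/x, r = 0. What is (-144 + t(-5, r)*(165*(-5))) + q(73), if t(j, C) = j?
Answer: 597211/150 ≈ 3981.4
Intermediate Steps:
q(T) = (1/5 + T)/(107 + T) (q(T) = (T + 1/5)/(T + 107) = (T + 1/5)/(107 + T) = (1/5 + T)/(107 + T))
(-144 + t(-5, r)*(165*(-5))) + q(73) = (-144 - 825*(-5)) + (1/5 + 73)/(107 + 73) = (-144 - 5*(-825)) + (366/5)/180 = (-144 + 4125) + (1/180)*(366/5) = 3981 + 61/150 = 597211/150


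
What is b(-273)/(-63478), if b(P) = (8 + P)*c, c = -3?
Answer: -795/63478 ≈ -0.012524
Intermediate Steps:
b(P) = -24 - 3*P (b(P) = (8 + P)*(-3) = -24 - 3*P)
b(-273)/(-63478) = (-24 - 3*(-273))/(-63478) = (-24 + 819)*(-1/63478) = 795*(-1/63478) = -795/63478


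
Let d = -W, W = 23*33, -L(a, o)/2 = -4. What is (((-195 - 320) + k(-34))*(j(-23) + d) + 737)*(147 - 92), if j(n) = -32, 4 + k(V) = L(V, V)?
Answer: 22271590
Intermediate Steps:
L(a, o) = 8 (L(a, o) = -2*(-4) = 8)
k(V) = 4 (k(V) = -4 + 8 = 4)
W = 759
d = -759 (d = -1*759 = -759)
(((-195 - 320) + k(-34))*(j(-23) + d) + 737)*(147 - 92) = (((-195 - 320) + 4)*(-32 - 759) + 737)*(147 - 92) = ((-515 + 4)*(-791) + 737)*55 = (-511*(-791) + 737)*55 = (404201 + 737)*55 = 404938*55 = 22271590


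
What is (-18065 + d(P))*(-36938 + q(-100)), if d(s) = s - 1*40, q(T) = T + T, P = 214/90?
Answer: 30253283284/45 ≈ 6.7229e+8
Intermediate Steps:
P = 107/45 (P = 214*(1/90) = 107/45 ≈ 2.3778)
q(T) = 2*T
d(s) = -40 + s (d(s) = s - 40 = -40 + s)
(-18065 + d(P))*(-36938 + q(-100)) = (-18065 + (-40 + 107/45))*(-36938 + 2*(-100)) = (-18065 - 1693/45)*(-36938 - 200) = -814618/45*(-37138) = 30253283284/45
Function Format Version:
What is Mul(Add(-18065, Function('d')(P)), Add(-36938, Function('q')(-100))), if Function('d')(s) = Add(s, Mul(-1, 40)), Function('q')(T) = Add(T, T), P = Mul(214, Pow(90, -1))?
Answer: Rational(30253283284, 45) ≈ 6.7229e+8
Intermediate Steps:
P = Rational(107, 45) (P = Mul(214, Rational(1, 90)) = Rational(107, 45) ≈ 2.3778)
Function('q')(T) = Mul(2, T)
Function('d')(s) = Add(-40, s) (Function('d')(s) = Add(s, -40) = Add(-40, s))
Mul(Add(-18065, Function('d')(P)), Add(-36938, Function('q')(-100))) = Mul(Add(-18065, Add(-40, Rational(107, 45))), Add(-36938, Mul(2, -100))) = Mul(Add(-18065, Rational(-1693, 45)), Add(-36938, -200)) = Mul(Rational(-814618, 45), -37138) = Rational(30253283284, 45)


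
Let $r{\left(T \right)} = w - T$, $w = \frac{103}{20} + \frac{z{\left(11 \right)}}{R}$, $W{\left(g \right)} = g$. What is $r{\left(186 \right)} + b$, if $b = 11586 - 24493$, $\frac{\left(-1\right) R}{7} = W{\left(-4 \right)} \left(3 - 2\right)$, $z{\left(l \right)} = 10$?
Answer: $- \frac{1832249}{140} \approx -13088.0$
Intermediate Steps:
$R = 28$ ($R = - 7 \left(- 4 \left(3 - 2\right)\right) = - 7 \left(\left(-4\right) 1\right) = \left(-7\right) \left(-4\right) = 28$)
$w = \frac{771}{140}$ ($w = \frac{103}{20} + \frac{10}{28} = 103 \cdot \frac{1}{20} + 10 \cdot \frac{1}{28} = \frac{103}{20} + \frac{5}{14} = \frac{771}{140} \approx 5.5071$)
$r{\left(T \right)} = \frac{771}{140} - T$
$b = -12907$
$r{\left(186 \right)} + b = \left(\frac{771}{140} - 186\right) - 12907 = - \frac{25269}{140} - 12907 = - \frac{1832249}{140}$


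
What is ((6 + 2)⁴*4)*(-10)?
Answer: -163840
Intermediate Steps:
((6 + 2)⁴*4)*(-10) = (8⁴*4)*(-10) = (4096*4)*(-10) = 16384*(-10) = -163840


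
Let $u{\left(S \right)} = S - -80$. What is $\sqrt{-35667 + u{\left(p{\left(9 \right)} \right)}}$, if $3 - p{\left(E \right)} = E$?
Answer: $i \sqrt{35593} \approx 188.66 i$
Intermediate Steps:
$p{\left(E \right)} = 3 - E$
$u{\left(S \right)} = 80 + S$ ($u{\left(S \right)} = S + 80 = 80 + S$)
$\sqrt{-35667 + u{\left(p{\left(9 \right)} \right)}} = \sqrt{-35667 + \left(80 + \left(3 - 9\right)\right)} = \sqrt{-35667 + \left(80 - 6\right)} = \sqrt{-35667 + 74} = \sqrt{-35593} = i \sqrt{35593}$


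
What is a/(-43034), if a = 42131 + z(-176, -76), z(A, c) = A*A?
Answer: -73107/43034 ≈ -1.6988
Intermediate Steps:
z(A, c) = A²
a = 73107 (a = 42131 + (-176)² = 42131 + 30976 = 73107)
a/(-43034) = 73107/(-43034) = 73107*(-1/43034) = -73107/43034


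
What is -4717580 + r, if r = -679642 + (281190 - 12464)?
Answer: -5128496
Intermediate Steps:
r = -410916 (r = -679642 + 268726 = -410916)
-4717580 + r = -4717580 - 410916 = -5128496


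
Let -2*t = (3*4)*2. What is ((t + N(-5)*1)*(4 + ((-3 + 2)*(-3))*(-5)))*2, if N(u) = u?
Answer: 374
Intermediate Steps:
t = -12 (t = -3*4*2/2 = -6*2 = -½*24 = -12)
((t + N(-5)*1)*(4 + ((-3 + 2)*(-3))*(-5)))*2 = ((-12 - 5*1)*(4 + ((-3 + 2)*(-3))*(-5)))*2 = ((-12 - 5)*(4 - 1*(-3)*(-5)))*2 = -17*(4 + 3*(-5))*2 = -17*(4 - 15)*2 = -17*(-11)*2 = 187*2 = 374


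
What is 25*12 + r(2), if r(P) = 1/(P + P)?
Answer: 1201/4 ≈ 300.25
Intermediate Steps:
r(P) = 1/(2*P)
25*12 + r(2) = 25*12 + (1/2)/2 = 300 + (1/2)*(1/2) = 300 + 1/4 = 1201/4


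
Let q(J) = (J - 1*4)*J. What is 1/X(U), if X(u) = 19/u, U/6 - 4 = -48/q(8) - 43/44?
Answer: 201/418 ≈ 0.48086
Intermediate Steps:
q(J) = J*(-4 + J) (q(J) = (J - 4)*J = (-4 + J)*J = J*(-4 + J))
U = 201/22 (U = 24 + 6*(-48*1/(8*(-4 + 8)) - 43/44) = 24 + 6*(-48/(8*4) - 43*1/44) = 24 + 6*(-48/32 - 43/44) = 24 + 6*(-48*1/32 - 43/44) = 24 + 6*(-3/2 - 43/44) = 24 + 6*(-109/44) = 24 - 327/22 = 201/22 ≈ 9.1364)
1/X(U) = 1/(19/(201/22)) = 1/(19*(22/201)) = 1/(418/201) = 201/418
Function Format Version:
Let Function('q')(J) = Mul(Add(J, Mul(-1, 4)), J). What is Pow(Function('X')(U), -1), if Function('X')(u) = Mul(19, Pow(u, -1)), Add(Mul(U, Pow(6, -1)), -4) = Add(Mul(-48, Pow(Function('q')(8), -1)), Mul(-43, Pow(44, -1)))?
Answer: Rational(201, 418) ≈ 0.48086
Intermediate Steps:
Function('q')(J) = Mul(J, Add(-4, J)) (Function('q')(J) = Mul(Add(J, -4), J) = Mul(Add(-4, J), J) = Mul(J, Add(-4, J)))
U = Rational(201, 22) (U = Add(24, Mul(6, Add(Mul(-48, Pow(Mul(8, Add(-4, 8)), -1)), Mul(-43, Pow(44, -1))))) = Add(24, Mul(6, Add(Mul(-48, Pow(Mul(8, 4), -1)), Mul(-43, Rational(1, 44))))) = Add(24, Mul(6, Add(Mul(-48, Pow(32, -1)), Rational(-43, 44)))) = Add(24, Mul(6, Add(Mul(-48, Rational(1, 32)), Rational(-43, 44)))) = Add(24, Mul(6, Add(Rational(-3, 2), Rational(-43, 44)))) = Add(24, Mul(6, Rational(-109, 44))) = Add(24, Rational(-327, 22)) = Rational(201, 22) ≈ 9.1364)
Pow(Function('X')(U), -1) = Pow(Mul(19, Pow(Rational(201, 22), -1)), -1) = Pow(Mul(19, Rational(22, 201)), -1) = Pow(Rational(418, 201), -1) = Rational(201, 418)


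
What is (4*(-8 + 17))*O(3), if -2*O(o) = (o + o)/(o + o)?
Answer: -18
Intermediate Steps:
O(o) = -1/2 (O(o) = -(o + o)/(2*(o + o)) = -2*o/(2*(2*o)) = -2*o*1/(2*o)/2 = -1/2*1 = -1/2)
(4*(-8 + 17))*O(3) = (4*(-8 + 17))*(-1/2) = (4*9)*(-1/2) = 36*(-1/2) = -18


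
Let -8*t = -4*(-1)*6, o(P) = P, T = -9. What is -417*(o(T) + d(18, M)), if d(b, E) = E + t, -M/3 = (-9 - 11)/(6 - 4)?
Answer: -7506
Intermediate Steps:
t = -3 (t = -(-4*(-1))*6/8 = -6/2 = -⅛*24 = -3)
M = 30 (M = -3*(-9 - 11)/(6 - 4) = -(-60)/2 = -3*(-10) = 30)
d(b, E) = -3 + E (d(b, E) = E - 3 = -3 + E)
-417*(o(T) + d(18, M)) = -417*(-9 + (-3 + 30)) = -417*(-9 + 27) = -417*18 = -7506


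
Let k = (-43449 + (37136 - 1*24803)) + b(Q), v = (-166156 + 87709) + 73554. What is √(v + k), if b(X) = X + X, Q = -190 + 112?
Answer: I*√36165 ≈ 190.17*I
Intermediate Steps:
Q = -78
b(X) = 2*X
v = -4893 (v = -78447 + 73554 = -4893)
k = -31272 (k = (-43449 + (37136 - 1*24803)) + 2*(-78) = (-43449 + (37136 - 24803)) - 156 = (-43449 + 12333) - 156 = -31116 - 156 = -31272)
√(v + k) = √(-4893 - 31272) = √(-36165) = I*√36165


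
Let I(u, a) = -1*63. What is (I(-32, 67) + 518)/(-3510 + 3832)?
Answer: 65/46 ≈ 1.4130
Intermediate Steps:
I(u, a) = -63
(I(-32, 67) + 518)/(-3510 + 3832) = (-63 + 518)/(-3510 + 3832) = 455/322 = 455*(1/322) = 65/46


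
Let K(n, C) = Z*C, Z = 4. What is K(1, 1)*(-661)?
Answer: -2644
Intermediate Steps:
K(n, C) = 4*C
K(1, 1)*(-661) = (4*1)*(-661) = 4*(-661) = -2644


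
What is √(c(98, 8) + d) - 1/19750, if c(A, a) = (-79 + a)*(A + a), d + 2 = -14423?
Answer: -1/19750 + 9*I*√271 ≈ -5.0633e-5 + 148.16*I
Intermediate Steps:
d = -14425 (d = -2 - 14423 = -14425)
√(c(98, 8) + d) - 1/19750 = √((8² - 79*98 - 79*8 + 98*8) - 14425) - 1/19750 = √((64 - 7742 - 632 + 784) - 14425) - 1*1/19750 = √(-7526 - 14425) - 1/19750 = √(-21951) - 1/19750 = 9*I*√271 - 1/19750 = -1/19750 + 9*I*√271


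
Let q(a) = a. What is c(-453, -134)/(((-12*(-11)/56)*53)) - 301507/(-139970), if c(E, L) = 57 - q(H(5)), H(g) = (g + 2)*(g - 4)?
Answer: 625314743/244807530 ≈ 2.5543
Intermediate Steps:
H(g) = (-4 + g)*(2 + g) (H(g) = (2 + g)*(-4 + g) = (-4 + g)*(2 + g))
c(E, L) = 50 (c(E, L) = 57 - (-8 + 5² - 2*5) = 57 - (-8 + 25 - 10) = 57 - 1*7 = 57 - 7 = 50)
c(-453, -134)/(((-12*(-11)/56)*53)) - 301507/(-139970) = 50/(((-12*(-11)/56)*53)) - 301507/(-139970) = 50/(((132*(1/56))*53)) - 301507*(-1/139970) = 50/(((33/14)*53)) + 301507/139970 = 50/(1749/14) + 301507/139970 = 50*(14/1749) + 301507/139970 = 700/1749 + 301507/139970 = 625314743/244807530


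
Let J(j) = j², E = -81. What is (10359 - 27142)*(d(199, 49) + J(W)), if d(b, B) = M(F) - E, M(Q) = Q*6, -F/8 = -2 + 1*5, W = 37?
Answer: -21918598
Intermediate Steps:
F = -24 (F = -8*(-2 + 1*5) = -8*(-2 + 5) = -8*3 = -24)
M(Q) = 6*Q
d(b, B) = -63 (d(b, B) = 6*(-24) - 1*(-81) = -144 + 81 = -63)
(10359 - 27142)*(d(199, 49) + J(W)) = (10359 - 27142)*(-63 + 37²) = -16783*(-63 + 1369) = -16783*1306 = -21918598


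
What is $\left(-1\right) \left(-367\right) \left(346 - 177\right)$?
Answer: $62023$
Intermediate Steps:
$\left(-1\right) \left(-367\right) \left(346 - 177\right) = 367 \cdot 169 = 62023$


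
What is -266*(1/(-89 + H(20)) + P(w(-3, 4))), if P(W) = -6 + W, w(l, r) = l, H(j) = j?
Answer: 165452/69 ≈ 2397.9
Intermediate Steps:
-266*(1/(-89 + H(20)) + P(w(-3, 4))) = -266*(1/(-89 + 20) + (-6 - 3)) = -266*(1/(-69) - 9) = -266*(-1/69 - 9) = -266*(-622/69) = 165452/69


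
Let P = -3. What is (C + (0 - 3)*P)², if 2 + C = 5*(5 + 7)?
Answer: 4489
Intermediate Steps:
C = 58 (C = -2 + 5*(5 + 7) = -2 + 5*12 = -2 + 60 = 58)
(C + (0 - 3)*P)² = (58 + (0 - 3)*(-3))² = (58 - 3*(-3))² = (58 + 9)² = 67² = 4489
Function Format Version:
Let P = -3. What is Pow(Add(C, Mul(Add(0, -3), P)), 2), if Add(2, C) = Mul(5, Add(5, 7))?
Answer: 4489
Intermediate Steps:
C = 58 (C = Add(-2, Mul(5, Add(5, 7))) = Add(-2, Mul(5, 12)) = Add(-2, 60) = 58)
Pow(Add(C, Mul(Add(0, -3), P)), 2) = Pow(Add(58, Mul(Add(0, -3), -3)), 2) = Pow(Add(58, Mul(-3, -3)), 2) = Pow(Add(58, 9), 2) = Pow(67, 2) = 4489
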